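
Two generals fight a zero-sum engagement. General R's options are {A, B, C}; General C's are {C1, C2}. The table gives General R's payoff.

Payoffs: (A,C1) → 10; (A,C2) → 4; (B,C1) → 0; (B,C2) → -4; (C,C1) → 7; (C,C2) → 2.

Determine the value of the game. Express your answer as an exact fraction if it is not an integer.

Row minima: A → 4, B → -4, C → 2; maximin = 4.
Column maxima: C1 → 10, C2 → 4; minimax = 4.
Since maximin = minimax = 4, there is a saddle point and the value is 4.

4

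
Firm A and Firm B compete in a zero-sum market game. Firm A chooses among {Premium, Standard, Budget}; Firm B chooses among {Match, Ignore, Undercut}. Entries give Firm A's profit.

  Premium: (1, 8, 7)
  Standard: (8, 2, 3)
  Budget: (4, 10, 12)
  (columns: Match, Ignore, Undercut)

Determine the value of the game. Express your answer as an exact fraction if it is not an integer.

Row minima: Premium → 1, Standard → 2, Budget → 4; maximin = 4.
Column maxima: Match → 8, Ignore → 10, Undercut → 12; minimax = 8.
4 ≠ 8, so there is no saddle point; optimal play is mixed.
Premium is strictly dominated by Budget, so Firm A never plays it.
With Premium eliminated, Undercut is strictly dominated by Ignore (it gives Firm A strictly more in every remaining row), so Firm B never plays it.
On the remaining 2×2 (Standard, Budget vs Match, Ignore):
Let Firm A play Standard with probability p. Expected payoff against Match: 8p + 4(1−p) = 4p + 4; against Ignore: 2p + 10(1−p) = −8p + 10.
Setting these equal: 4p + 4 = −8p + 10 ⇒ 12p = 6 ⇒ p = 1/2, and the value is (4)·(1/2) + 4 = 6.
For Firm B: with q = P(Match), equating Standard's and Budget's payoffs gives 6q + 2 = −6q + 10 ⇒ q = 2/3.

6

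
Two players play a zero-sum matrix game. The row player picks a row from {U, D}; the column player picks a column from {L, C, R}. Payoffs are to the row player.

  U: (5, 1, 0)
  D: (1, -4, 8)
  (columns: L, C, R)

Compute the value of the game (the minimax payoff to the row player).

8/13

Row minima: U → 0, D → -4; maximin = 0.
Column maxima: L → 5, C → 1, R → 8; minimax = 1.
0 ≠ 1, so there is no saddle point; optimal play is mixed.
L is strictly dominated by C (it gives the row player strictly more in every row), so the column player never plays it.
On the remaining 2×2 (U, D vs C, R):
Let the row player play U with probability p. Expected payoff against C: 1p + (-4)(1−p) = 5p − 4; against R: 0p + 8(1−p) = −8p + 8.
Setting these equal: 5p − 4 = −8p + 8 ⇒ 13p = 12 ⇒ p = 12/13, and the value is (5)·(12/13) − 4 = 8/13.
For the column player: with q = P(C), equating U's and D's payoffs gives q = −12q + 8 ⇒ q = 8/13.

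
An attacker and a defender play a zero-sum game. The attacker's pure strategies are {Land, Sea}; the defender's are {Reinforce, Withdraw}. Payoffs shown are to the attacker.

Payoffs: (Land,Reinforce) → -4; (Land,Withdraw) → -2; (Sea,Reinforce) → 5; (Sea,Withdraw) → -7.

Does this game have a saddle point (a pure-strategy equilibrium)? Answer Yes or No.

Row minima: Land → -4, Sea → -7; maximin = -4.
Column maxima: Reinforce → 5, Withdraw → -2; minimax = -2.
-4 ≠ -2, so no pure-strategy equilibrium exists.

No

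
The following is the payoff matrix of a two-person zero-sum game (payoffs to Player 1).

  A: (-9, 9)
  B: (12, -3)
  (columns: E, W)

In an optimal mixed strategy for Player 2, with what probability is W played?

7/11

Row minima: A → -9, B → -3; maximin = -3.
Column maxima: E → 12, W → 9; minimax = 9.
-3 ≠ 9, so there is no saddle point; optimal play is mixed.
Let Player 1 play A with probability p. Expected payoff against E: (-9)p + 12(1−p) = −21p + 12; against W: 9p + (-3)(1−p) = 12p − 3.
Setting these equal: −21p + 12 = 12p − 3 ⇒ −33p = -15 ⇒ p = 5/11, and the value is (-21)·(5/11) + 12 = 27/11.
For Player 2: with q = P(E), equating A's and B's payoffs gives −18q + 9 = 15q − 3 ⇒ q = 4/11.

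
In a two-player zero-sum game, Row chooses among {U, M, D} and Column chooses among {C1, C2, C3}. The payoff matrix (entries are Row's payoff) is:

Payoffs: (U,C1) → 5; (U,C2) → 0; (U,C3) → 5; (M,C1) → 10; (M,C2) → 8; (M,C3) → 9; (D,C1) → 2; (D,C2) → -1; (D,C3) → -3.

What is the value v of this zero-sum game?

8

Row minima: U → 0, M → 8, D → -3; maximin = 8.
Column maxima: C1 → 10, C2 → 8, C3 → 9; minimax = 8.
Since maximin = minimax = 8, there is a saddle point and the value is 8.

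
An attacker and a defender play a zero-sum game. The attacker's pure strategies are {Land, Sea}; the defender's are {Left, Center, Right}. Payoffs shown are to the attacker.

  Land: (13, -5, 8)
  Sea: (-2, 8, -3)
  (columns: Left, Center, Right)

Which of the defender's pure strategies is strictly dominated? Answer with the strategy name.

Left

Right holds the attacker's payoff strictly below Left in every row: 8 < 13, -3 < -2.
So Left is strictly dominated for the defender.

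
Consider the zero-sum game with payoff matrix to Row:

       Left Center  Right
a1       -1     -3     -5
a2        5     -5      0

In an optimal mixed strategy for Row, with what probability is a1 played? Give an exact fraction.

5/7

Row minima: a1 → -5, a2 → -5; maximin = -5.
Column maxima: Left → 5, Center → -3, Right → 0; minimax = -3.
-5 ≠ -3, so there is no saddle point; optimal play is mixed.
Left is strictly dominated by Center (it gives Row strictly more in every row), so Column never plays it.
On the remaining 2×2 (a1, a2 vs Center, Right):
Let Row play a1 with probability p. Expected payoff against Center: (-3)p + (-5)(1−p) = 2p − 5; against Right: (-5)p + 0(1−p) = −5p.
Setting these equal: 2p − 5 = −5p ⇒ 7p = 5 ⇒ p = 5/7, and the value is (2)·(5/7) − 5 = -25/7.
For Column: with q = P(Center), equating a1's and a2's payoffs gives 2q − 5 = −5q ⇒ q = 5/7.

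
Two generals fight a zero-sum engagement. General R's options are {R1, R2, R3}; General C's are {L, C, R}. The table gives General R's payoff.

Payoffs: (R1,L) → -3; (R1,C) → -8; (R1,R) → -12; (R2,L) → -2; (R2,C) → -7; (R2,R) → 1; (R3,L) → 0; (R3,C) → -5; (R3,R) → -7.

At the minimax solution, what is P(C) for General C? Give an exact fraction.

4/5

Row minima: R1 → -12, R2 → -7, R3 → -7; maximin = -7.
Column maxima: L → 0, C → -5, R → 1; minimax = -5.
-7 ≠ -5, so there is no saddle point; optimal play is mixed.
R1 is strictly dominated by R2, so General R never plays it.
L is strictly dominated by C (it gives General R strictly more in every row), so General C never plays it.
On the remaining 2×2 (R2, R3 vs C, R):
Let General R play R2 with probability p. Expected payoff against C: (-7)p + (-5)(1−p) = −2p − 5; against R: 1p + (-7)(1−p) = 8p − 7.
Setting these equal: −2p − 5 = 8p − 7 ⇒ −10p = -2 ⇒ p = 1/5, and the value is (-2)·(1/5) − 5 = -27/5.
For General C: with q = P(C), equating R2's and R3's payoffs gives −8q + 1 = 2q − 7 ⇒ q = 4/5.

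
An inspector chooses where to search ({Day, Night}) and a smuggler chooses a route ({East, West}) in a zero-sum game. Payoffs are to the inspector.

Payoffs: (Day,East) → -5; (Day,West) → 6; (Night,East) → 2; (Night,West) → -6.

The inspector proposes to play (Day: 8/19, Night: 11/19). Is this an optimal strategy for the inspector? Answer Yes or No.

Against East this mix gives (8/19)·(-5) + (11/19)·2 = -18/19.
Against West this mix gives (8/19)·6 + (11/19)·(-6) = -18/19.
All of the smuggler's active replies (East, West) yield -18/19, and no column does worse for the inspector. The mix makes the smuggler indifferent and guarantees -18/19, so it is optimal.

Yes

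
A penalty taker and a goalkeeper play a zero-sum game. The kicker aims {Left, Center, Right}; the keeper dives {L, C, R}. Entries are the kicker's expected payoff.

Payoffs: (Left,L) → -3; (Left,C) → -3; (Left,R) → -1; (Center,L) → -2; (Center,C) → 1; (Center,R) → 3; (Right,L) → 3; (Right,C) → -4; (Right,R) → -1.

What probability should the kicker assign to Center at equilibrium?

Row minima: Left → -3, Center → -2, Right → -4; maximin = -2.
Column maxima: L → 3, C → 1, R → 3; minimax = 1.
-2 ≠ 1, so there is no saddle point; optimal play is mixed.
Left is strictly dominated by Center, so the kicker never plays it.
R is strictly dominated by C (it gives the kicker strictly more in every row), so the keeper never plays it.
On the remaining 2×2 (Center, Right vs L, C):
Let the kicker play Center with probability p. Expected payoff against L: (-2)p + 3(1−p) = −5p + 3; against C: 1p + (-4)(1−p) = 5p − 4.
Setting these equal: −5p + 3 = 5p − 4 ⇒ −10p = -7 ⇒ p = 7/10, and the value is (-5)·(7/10) + 3 = -1/2.
For the keeper: with q = P(L), equating Center's and Right's payoffs gives −3q + 1 = 7q − 4 ⇒ q = 1/2.

7/10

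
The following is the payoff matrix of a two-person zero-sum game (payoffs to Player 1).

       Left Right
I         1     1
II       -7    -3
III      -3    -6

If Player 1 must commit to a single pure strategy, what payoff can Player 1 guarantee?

Row minima: I → 1, II → -7, III → -6.
The best of these is 1.

1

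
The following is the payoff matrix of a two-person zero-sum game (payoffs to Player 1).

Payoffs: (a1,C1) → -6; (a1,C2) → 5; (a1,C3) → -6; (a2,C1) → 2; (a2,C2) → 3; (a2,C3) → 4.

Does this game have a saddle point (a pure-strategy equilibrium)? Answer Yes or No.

Row minima: a1 → -6, a2 → 2; maximin = 2.
Column maxima: C1 → 2, C2 → 5, C3 → 4; minimax = 2.
maximin = minimax = 2, so a saddle point exists.

Yes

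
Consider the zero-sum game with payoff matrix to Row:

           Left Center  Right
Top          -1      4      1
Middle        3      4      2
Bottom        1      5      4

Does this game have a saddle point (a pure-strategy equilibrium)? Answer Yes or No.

Row minima: Top → -1, Middle → 2, Bottom → 1; maximin = 2.
Column maxima: Left → 3, Center → 5, Right → 4; minimax = 3.
2 ≠ 3, so no pure-strategy equilibrium exists.

No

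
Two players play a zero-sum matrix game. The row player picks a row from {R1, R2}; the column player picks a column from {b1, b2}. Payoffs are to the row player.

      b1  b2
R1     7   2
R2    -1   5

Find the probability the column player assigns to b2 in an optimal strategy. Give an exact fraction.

Row minima: R1 → 2, R2 → -1; maximin = 2.
Column maxima: b1 → 7, b2 → 5; minimax = 5.
2 ≠ 5, so there is no saddle point; optimal play is mixed.
Let the row player play R1 with probability p. Expected payoff against b1: 7p + (-1)(1−p) = 8p − 1; against b2: 2p + 5(1−p) = −3p + 5.
Setting these equal: 8p − 1 = −3p + 5 ⇒ 11p = 6 ⇒ p = 6/11, and the value is (8)·(6/11) − 1 = 37/11.
For the column player: with q = P(b1), equating R1's and R2's payoffs gives 5q + 2 = −6q + 5 ⇒ q = 3/11.

8/11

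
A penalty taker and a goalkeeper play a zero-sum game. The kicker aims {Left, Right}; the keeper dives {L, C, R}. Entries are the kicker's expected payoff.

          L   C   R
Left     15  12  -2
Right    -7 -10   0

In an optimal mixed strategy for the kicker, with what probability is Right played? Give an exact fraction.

7/12

Row minima: Left → -2, Right → -10; maximin = -2.
Column maxima: L → 15, C → 12, R → 0; minimax = 0.
-2 ≠ 0, so there is no saddle point; optimal play is mixed.
L is strictly dominated by C (it gives the kicker strictly more in every row), so the keeper never plays it.
On the remaining 2×2 (Left, Right vs C, R):
Let the kicker play Left with probability p. Expected payoff against C: 12p + (-10)(1−p) = 22p − 10; against R: (-2)p + 0(1−p) = −2p.
Setting these equal: 22p − 10 = −2p ⇒ 24p = 10 ⇒ p = 5/12, and the value is (22)·(5/12) − 10 = -5/6.
For the keeper: with q = P(C), equating Left's and Right's payoffs gives 14q − 2 = −10q ⇒ q = 1/12.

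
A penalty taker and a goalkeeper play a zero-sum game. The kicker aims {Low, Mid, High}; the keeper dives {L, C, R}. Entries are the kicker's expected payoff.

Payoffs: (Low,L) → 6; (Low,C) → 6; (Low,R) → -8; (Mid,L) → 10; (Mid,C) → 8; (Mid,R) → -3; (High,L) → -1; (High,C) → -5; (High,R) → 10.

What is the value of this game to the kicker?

Row minima: Low → -8, Mid → -3, High → -5; maximin = -3.
Column maxima: L → 10, C → 8, R → 10; minimax = 8.
-3 ≠ 8, so there is no saddle point; optimal play is mixed.
Low is strictly dominated by Mid, so the kicker never plays it.
With Low eliminated, L is strictly dominated by C (it gives the kicker strictly more in every remaining row), so the keeper never plays it.
On the remaining 2×2 (Mid, High vs C, R):
Let the kicker play Mid with probability p. Expected payoff against C: 8p + (-5)(1−p) = 13p − 5; against R: (-3)p + 10(1−p) = −13p + 10.
Setting these equal: 13p − 5 = −13p + 10 ⇒ 26p = 15 ⇒ p = 15/26, and the value is (13)·(15/26) − 5 = 5/2.
For the keeper: with q = P(C), equating Mid's and High's payoffs gives 11q − 3 = −15q + 10 ⇒ q = 1/2.

5/2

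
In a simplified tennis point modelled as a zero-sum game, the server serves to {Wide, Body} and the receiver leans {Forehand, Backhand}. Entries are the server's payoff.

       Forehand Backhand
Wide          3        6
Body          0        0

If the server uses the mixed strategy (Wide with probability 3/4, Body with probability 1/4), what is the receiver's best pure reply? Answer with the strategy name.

If the receiver plays Forehand, the server's expected payoff is (3/4)·3 + (1/4)·0 = 9/4.
If the receiver plays Backhand, the server's expected payoff is (3/4)·6 + (1/4)·0 = 9/2.
The receiver minimizes the server's payoff; the smallest is 9/4, so the best response is Forehand.

Forehand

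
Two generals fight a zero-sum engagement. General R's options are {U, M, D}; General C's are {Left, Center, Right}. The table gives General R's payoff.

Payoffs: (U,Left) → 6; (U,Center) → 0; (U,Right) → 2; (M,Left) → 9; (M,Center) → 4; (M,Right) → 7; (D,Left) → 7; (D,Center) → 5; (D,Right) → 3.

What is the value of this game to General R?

23/5

Row minima: U → 0, M → 4, D → 3; maximin = 4.
Column maxima: Left → 9, Center → 5, Right → 7; minimax = 5.
4 ≠ 5, so there is no saddle point; optimal play is mixed.
U is strictly dominated by M, so General R never plays it.
Left is strictly dominated by Center (it gives General R strictly more in every row), so General C never plays it.
On the remaining 2×2 (M, D vs Center, Right):
Let General R play M with probability p. Expected payoff against Center: 4p + 5(1−p) = −p + 5; against Right: 7p + 3(1−p) = 4p + 3.
Setting these equal: −p + 5 = 4p + 3 ⇒ −5p = -2 ⇒ p = 2/5, and the value is (-1)·(2/5) + 5 = 23/5.
For General C: with q = P(Center), equating M's and D's payoffs gives −3q + 7 = 2q + 3 ⇒ q = 4/5.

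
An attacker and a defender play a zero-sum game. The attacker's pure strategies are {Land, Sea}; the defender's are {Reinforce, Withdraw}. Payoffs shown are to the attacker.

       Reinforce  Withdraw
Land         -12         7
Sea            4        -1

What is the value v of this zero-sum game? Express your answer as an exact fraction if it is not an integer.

Row minima: Land → -12, Sea → -1; maximin = -1.
Column maxima: Reinforce → 4, Withdraw → 7; minimax = 4.
-1 ≠ 4, so there is no saddle point; optimal play is mixed.
Let the attacker play Land with probability p. Expected payoff against Reinforce: (-12)p + 4(1−p) = −16p + 4; against Withdraw: 7p + (-1)(1−p) = 8p − 1.
Setting these equal: −16p + 4 = 8p − 1 ⇒ −24p = -5 ⇒ p = 5/24, and the value is (-16)·(5/24) + 4 = 2/3.
For the defender: with q = P(Reinforce), equating Land's and Sea's payoffs gives −19q + 7 = 5q − 1 ⇒ q = 1/3.

2/3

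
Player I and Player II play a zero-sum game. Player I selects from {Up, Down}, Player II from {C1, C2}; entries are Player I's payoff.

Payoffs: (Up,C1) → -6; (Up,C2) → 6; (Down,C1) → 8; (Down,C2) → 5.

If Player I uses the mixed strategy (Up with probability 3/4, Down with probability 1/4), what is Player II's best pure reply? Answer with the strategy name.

If Player II plays C1, Player I's expected payoff is (3/4)·(-6) + (1/4)·8 = -5/2.
If Player II plays C2, Player I's expected payoff is (3/4)·6 + (1/4)·5 = 23/4.
Player II minimizes Player I's payoff; the smallest is -5/2, so the best response is C1.

C1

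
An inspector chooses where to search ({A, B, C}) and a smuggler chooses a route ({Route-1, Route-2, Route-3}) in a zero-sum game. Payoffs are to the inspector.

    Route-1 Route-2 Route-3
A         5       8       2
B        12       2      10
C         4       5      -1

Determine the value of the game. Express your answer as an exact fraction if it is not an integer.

38/7

Row minima: A → 2, B → 2, C → -1; maximin = 2.
Column maxima: Route-1 → 12, Route-2 → 8, Route-3 → 10; minimax = 8.
2 ≠ 8, so there is no saddle point; optimal play is mixed.
C is strictly dominated by A, so the inspector never plays it.
Route-1 is strictly dominated by Route-3 (it gives the inspector strictly more in every row), so the smuggler never plays it.
On the remaining 2×2 (A, B vs Route-2, Route-3):
Let the inspector play A with probability p. Expected payoff against Route-2: 8p + 2(1−p) = 6p + 2; against Route-3: 2p + 10(1−p) = −8p + 10.
Setting these equal: 6p + 2 = −8p + 10 ⇒ 14p = 8 ⇒ p = 4/7, and the value is (6)·(4/7) + 2 = 38/7.
For the smuggler: with q = P(Route-2), equating A's and B's payoffs gives 6q + 2 = −8q + 10 ⇒ q = 4/7.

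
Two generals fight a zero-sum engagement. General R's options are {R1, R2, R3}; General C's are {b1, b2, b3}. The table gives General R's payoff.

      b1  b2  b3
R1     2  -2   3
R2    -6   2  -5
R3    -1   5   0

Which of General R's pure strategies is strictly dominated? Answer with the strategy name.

R2

R3 gives a strictly higher payoff than R2 against every column: -1 > -6, 5 > 2, 0 > -5.
So R2 is strictly dominated and General R never plays it.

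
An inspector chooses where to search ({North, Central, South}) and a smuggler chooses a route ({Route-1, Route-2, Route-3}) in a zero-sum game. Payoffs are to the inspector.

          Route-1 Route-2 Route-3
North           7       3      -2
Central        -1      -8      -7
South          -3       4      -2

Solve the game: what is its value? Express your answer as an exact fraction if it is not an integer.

-2

Row minima: North → -2, Central → -8, South → -3; maximin = -2.
Column maxima: Route-1 → 7, Route-2 → 4, Route-3 → -2; minimax = -2.
Since maximin = minimax = -2, there is a saddle point and the value is -2.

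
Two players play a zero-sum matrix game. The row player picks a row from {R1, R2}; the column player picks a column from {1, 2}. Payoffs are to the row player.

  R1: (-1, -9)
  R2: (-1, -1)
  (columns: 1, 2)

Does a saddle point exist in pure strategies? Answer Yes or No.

Row minima: R1 → -9, R2 → -1; maximin = -1.
Column maxima: 1 → -1, 2 → -1; minimax = -1.
maximin = minimax = -1, so a saddle point exists.

Yes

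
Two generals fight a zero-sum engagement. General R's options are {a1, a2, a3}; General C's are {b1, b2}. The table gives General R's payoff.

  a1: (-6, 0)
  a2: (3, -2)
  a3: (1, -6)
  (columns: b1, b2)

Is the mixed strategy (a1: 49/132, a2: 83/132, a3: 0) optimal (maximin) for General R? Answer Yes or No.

No

Against b1 this mix gives (49/132)·(-6) + (83/132)·3 = -15/44.
Against b2 this mix gives (49/132)·0 + (83/132)·(-2) = -83/66.
General C will play b2, holding General R to -83/66. Shifting weight toward the row that does better against b2 would raise this floor (the equalizing mix achieves -12/11 against both b2 and b1), so the proposed strategy is not optimal.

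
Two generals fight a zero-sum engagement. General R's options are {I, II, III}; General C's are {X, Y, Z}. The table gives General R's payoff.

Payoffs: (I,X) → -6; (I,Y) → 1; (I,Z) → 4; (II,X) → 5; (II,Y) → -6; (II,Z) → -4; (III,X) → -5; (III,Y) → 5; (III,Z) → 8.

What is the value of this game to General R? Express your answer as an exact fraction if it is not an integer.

Row minima: I → -6, II → -6, III → -5; maximin = -5.
Column maxima: X → 5, Y → 5, Z → 8; minimax = 5.
-5 ≠ 5, so there is no saddle point; optimal play is mixed.
I is strictly dominated by III, so General R never plays it.
Z is strictly dominated by Y (it gives General R strictly more in every row), so General C never plays it.
On the remaining 2×2 (II, III vs X, Y):
Let General R play II with probability p. Expected payoff against X: 5p + (-5)(1−p) = 10p − 5; against Y: (-6)p + 5(1−p) = −11p + 5.
Setting these equal: 10p − 5 = −11p + 5 ⇒ 21p = 10 ⇒ p = 10/21, and the value is (10)·(10/21) − 5 = -5/21.
For General C: with q = P(X), equating II's and III's payoffs gives 11q − 6 = −10q + 5 ⇒ q = 11/21.

-5/21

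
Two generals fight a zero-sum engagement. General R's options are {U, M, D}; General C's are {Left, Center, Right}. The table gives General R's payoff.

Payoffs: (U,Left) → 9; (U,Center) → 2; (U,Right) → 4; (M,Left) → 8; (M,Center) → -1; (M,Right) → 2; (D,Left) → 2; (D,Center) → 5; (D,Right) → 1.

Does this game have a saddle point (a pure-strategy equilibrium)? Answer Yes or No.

Row minima: U → 2, M → -1, D → 1; maximin = 2.
Column maxima: Left → 9, Center → 5, Right → 4; minimax = 4.
2 ≠ 4, so no pure-strategy equilibrium exists.

No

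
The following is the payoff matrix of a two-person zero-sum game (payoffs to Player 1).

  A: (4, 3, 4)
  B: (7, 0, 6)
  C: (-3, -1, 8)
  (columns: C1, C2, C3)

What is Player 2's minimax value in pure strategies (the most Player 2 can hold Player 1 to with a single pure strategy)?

3

Column maxima: C1 → 7, C2 → 3, C3 → 8.
The smallest of these is 3.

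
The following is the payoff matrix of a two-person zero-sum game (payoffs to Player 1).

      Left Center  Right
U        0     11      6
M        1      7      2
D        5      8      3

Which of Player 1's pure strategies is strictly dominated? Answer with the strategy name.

D gives a strictly higher payoff than M against every column: 5 > 1, 8 > 7, 3 > 2.
So M is strictly dominated and Player 1 never plays it.

M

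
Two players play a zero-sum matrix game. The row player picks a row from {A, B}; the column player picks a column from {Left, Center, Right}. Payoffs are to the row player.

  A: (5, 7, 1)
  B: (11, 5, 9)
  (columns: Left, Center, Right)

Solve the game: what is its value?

Row minima: A → 1, B → 5; maximin = 5.
Column maxima: Left → 11, Center → 7, Right → 9; minimax = 7.
5 ≠ 7, so there is no saddle point; optimal play is mixed.
Left is strictly dominated by Right (it gives the row player strictly more in every row), so the column player never plays it.
On the remaining 2×2 (A, B vs Center, Right):
Let the row player play A with probability p. Expected payoff against Center: 7p + 5(1−p) = 2p + 5; against Right: 1p + 9(1−p) = −8p + 9.
Setting these equal: 2p + 5 = −8p + 9 ⇒ 10p = 4 ⇒ p = 2/5, and the value is (2)·(2/5) + 5 = 29/5.
For the column player: with q = P(Center), equating A's and B's payoffs gives 6q + 1 = −4q + 9 ⇒ q = 4/5.

29/5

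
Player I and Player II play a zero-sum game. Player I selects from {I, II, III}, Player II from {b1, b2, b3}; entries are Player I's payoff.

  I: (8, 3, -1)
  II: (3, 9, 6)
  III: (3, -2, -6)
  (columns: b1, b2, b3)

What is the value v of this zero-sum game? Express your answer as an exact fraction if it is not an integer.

17/4

Row minima: I → -1, II → 3, III → -6; maximin = 3.
Column maxima: b1 → 8, b2 → 9, b3 → 6; minimax = 6.
3 ≠ 6, so there is no saddle point; optimal play is mixed.
III is strictly dominated by I, so Player I never plays it.
b2 is strictly dominated by b3 (it gives Player I strictly more in every row), so Player II never plays it.
On the remaining 2×2 (I, II vs b1, b3):
Let Player I play I with probability p. Expected payoff against b1: 8p + 3(1−p) = 5p + 3; against b3: (-1)p + 6(1−p) = −7p + 6.
Setting these equal: 5p + 3 = −7p + 6 ⇒ 12p = 3 ⇒ p = 1/4, and the value is (5)·(1/4) + 3 = 17/4.
For Player II: with q = P(b1), equating I's and II's payoffs gives 9q − 1 = −3q + 6 ⇒ q = 7/12.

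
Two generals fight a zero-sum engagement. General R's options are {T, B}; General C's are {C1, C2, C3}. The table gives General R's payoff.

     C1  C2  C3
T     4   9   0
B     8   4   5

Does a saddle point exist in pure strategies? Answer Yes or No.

No

Row minima: T → 0, B → 4; maximin = 4.
Column maxima: C1 → 8, C2 → 9, C3 → 5; minimax = 5.
4 ≠ 5, so no pure-strategy equilibrium exists.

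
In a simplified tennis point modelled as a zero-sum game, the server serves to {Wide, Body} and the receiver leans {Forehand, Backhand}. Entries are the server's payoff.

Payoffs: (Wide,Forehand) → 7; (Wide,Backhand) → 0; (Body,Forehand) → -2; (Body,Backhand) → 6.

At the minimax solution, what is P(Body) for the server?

Row minima: Wide → 0, Body → -2; maximin = 0.
Column maxima: Forehand → 7, Backhand → 6; minimax = 6.
0 ≠ 6, so there is no saddle point; optimal play is mixed.
Let the server play Wide with probability p. Expected payoff against Forehand: 7p + (-2)(1−p) = 9p − 2; against Backhand: 0p + 6(1−p) = −6p + 6.
Setting these equal: 9p − 2 = −6p + 6 ⇒ 15p = 8 ⇒ p = 8/15, and the value is (9)·(8/15) − 2 = 14/5.
For the receiver: with q = P(Forehand), equating Wide's and Body's payoffs gives 7q = −8q + 6 ⇒ q = 2/5.

7/15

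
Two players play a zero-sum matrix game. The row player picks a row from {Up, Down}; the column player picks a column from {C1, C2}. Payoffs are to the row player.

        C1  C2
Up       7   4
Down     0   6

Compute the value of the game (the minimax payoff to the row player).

14/3

Row minima: Up → 4, Down → 0; maximin = 4.
Column maxima: C1 → 7, C2 → 6; minimax = 6.
4 ≠ 6, so there is no saddle point; optimal play is mixed.
Let the row player play Up with probability p. Expected payoff against C1: 7p + 0(1−p) = 7p; against C2: 4p + 6(1−p) = −2p + 6.
Setting these equal: 7p = −2p + 6 ⇒ 9p = 6 ⇒ p = 2/3, and the value is (7)·(2/3) = 14/3.
For the column player: with q = P(C1), equating Up's and Down's payoffs gives 3q + 4 = −6q + 6 ⇒ q = 2/9.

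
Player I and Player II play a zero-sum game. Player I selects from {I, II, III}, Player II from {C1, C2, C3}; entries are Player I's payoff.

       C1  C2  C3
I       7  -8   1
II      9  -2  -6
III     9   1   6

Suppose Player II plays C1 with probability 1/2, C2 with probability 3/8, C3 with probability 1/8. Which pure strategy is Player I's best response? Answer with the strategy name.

Expected payoff of I: (1/2)·7 + (3/8)·(-8) + (1/8)·1 = 5/8.
Expected payoff of II: (1/2)·9 + (3/8)·(-2) + (1/8)·(-6) = 3.
Expected payoff of III: (1/2)·9 + (3/8)·1 + (1/8)·6 = 45/8.
The largest is 45/8, so Player I's best response is III.

III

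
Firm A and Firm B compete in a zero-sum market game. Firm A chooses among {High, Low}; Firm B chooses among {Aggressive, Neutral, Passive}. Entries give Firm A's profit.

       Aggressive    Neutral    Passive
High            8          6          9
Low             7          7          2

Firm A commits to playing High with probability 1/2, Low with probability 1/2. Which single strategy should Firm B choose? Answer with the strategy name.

Passive

If Firm B plays Aggressive, Firm A's expected payoff is (1/2)·8 + (1/2)·7 = 15/2.
If Firm B plays Neutral, Firm A's expected payoff is (1/2)·6 + (1/2)·7 = 13/2.
If Firm B plays Passive, Firm A's expected payoff is (1/2)·9 + (1/2)·2 = 11/2.
Firm B minimizes Firm A's payoff; the smallest is 11/2, so the best response is Passive.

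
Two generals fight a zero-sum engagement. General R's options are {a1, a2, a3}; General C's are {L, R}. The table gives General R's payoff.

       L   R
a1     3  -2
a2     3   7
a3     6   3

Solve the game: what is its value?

33/7

Row minima: a1 → -2, a2 → 3, a3 → 3; maximin = 3.
Column maxima: L → 6, R → 7; minimax = 6.
3 ≠ 6, so there is no saddle point; optimal play is mixed.
a1 is strictly dominated by a3, so General R never plays it.
On the remaining 2×2 (a2, a3 vs L, R):
Let General R play a2 with probability p. Expected payoff against L: 3p + 6(1−p) = −3p + 6; against R: 7p + 3(1−p) = 4p + 3.
Setting these equal: −3p + 6 = 4p + 3 ⇒ −7p = -3 ⇒ p = 3/7, and the value is (-3)·(3/7) + 6 = 33/7.
For General C: with q = P(L), equating a2's and a3's payoffs gives −4q + 7 = 3q + 3 ⇒ q = 4/7.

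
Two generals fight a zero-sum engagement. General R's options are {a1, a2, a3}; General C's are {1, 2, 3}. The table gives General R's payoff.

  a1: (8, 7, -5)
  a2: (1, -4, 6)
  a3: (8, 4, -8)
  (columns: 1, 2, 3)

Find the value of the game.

1

Row minima: a1 → -5, a2 → -4, a3 → -8; maximin = -4.
Column maxima: 1 → 8, 2 → 7, 3 → 6; minimax = 6.
-4 ≠ 6, so there is no saddle point; optimal play is mixed.
1 is strictly dominated by 2 (it gives General R strictly more in every row), so General C never plays it.
With 1 eliminated, a3 is strictly dominated by a1 (a1 gives General R strictly more in every remaining column), so General R never plays it.
On the remaining 2×2 (a1, a2 vs 2, 3):
Let General R play a1 with probability p. Expected payoff against 2: 7p + (-4)(1−p) = 11p − 4; against 3: (-5)p + 6(1−p) = −11p + 6.
Setting these equal: 11p − 4 = −11p + 6 ⇒ 22p = 10 ⇒ p = 5/11, and the value is (11)·(5/11) − 4 = 1.
For General C: with q = P(2), equating a1's and a2's payoffs gives 12q − 5 = −10q + 6 ⇒ q = 1/2.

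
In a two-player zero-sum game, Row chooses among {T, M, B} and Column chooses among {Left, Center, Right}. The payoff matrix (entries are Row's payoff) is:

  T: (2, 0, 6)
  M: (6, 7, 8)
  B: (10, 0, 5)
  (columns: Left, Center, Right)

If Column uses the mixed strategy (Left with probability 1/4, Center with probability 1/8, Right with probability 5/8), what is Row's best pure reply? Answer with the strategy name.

Expected payoff of T: (1/4)·2 + (1/8)·0 + (5/8)·6 = 17/4.
Expected payoff of M: (1/4)·6 + (1/8)·7 + (5/8)·8 = 59/8.
Expected payoff of B: (1/4)·10 + (1/8)·0 + (5/8)·5 = 45/8.
The largest is 59/8, so Row's best response is M.

M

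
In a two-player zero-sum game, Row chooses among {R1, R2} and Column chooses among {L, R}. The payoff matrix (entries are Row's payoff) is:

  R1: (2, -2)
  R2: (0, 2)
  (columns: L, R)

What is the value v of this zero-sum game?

2/3

Row minima: R1 → -2, R2 → 0; maximin = 0.
Column maxima: L → 2, R → 2; minimax = 2.
0 ≠ 2, so there is no saddle point; optimal play is mixed.
Let Row play R1 with probability p. Expected payoff against L: 2p + 0(1−p) = 2p; against R: (-2)p + 2(1−p) = −4p + 2.
Setting these equal: 2p = −4p + 2 ⇒ 6p = 2 ⇒ p = 1/3, and the value is (2)·(1/3) = 2/3.
For Column: with q = P(L), equating R1's and R2's payoffs gives 4q − 2 = −2q + 2 ⇒ q = 2/3.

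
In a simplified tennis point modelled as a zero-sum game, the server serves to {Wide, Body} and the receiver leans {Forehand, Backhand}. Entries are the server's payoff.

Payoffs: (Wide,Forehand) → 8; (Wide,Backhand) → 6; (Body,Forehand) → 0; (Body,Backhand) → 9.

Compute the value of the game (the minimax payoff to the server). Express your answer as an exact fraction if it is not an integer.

Row minima: Wide → 6, Body → 0; maximin = 6.
Column maxima: Forehand → 8, Backhand → 9; minimax = 8.
6 ≠ 8, so there is no saddle point; optimal play is mixed.
Let the server play Wide with probability p. Expected payoff against Forehand: 8p + 0(1−p) = 8p; against Backhand: 6p + 9(1−p) = −3p + 9.
Setting these equal: 8p = −3p + 9 ⇒ 11p = 9 ⇒ p = 9/11, and the value is (8)·(9/11) = 72/11.
For the receiver: with q = P(Forehand), equating Wide's and Body's payoffs gives 2q + 6 = −9q + 9 ⇒ q = 3/11.

72/11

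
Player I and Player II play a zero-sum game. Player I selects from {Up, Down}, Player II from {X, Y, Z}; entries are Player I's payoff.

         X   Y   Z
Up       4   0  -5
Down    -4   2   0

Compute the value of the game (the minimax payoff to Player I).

-20/13

Row minima: Up → -5, Down → -4; maximin = -4.
Column maxima: X → 4, Y → 2, Z → 0; minimax = 0.
-4 ≠ 0, so there is no saddle point; optimal play is mixed.
Y is strictly dominated by Z (it gives Player I strictly more in every row), so Player II never plays it.
On the remaining 2×2 (Up, Down vs X, Z):
Let Player I play Up with probability p. Expected payoff against X: 4p + (-4)(1−p) = 8p − 4; against Z: (-5)p + 0(1−p) = −5p.
Setting these equal: 8p − 4 = −5p ⇒ 13p = 4 ⇒ p = 4/13, and the value is (8)·(4/13) − 4 = -20/13.
For Player II: with q = P(X), equating Up's and Down's payoffs gives 9q − 5 = −4q ⇒ q = 5/13.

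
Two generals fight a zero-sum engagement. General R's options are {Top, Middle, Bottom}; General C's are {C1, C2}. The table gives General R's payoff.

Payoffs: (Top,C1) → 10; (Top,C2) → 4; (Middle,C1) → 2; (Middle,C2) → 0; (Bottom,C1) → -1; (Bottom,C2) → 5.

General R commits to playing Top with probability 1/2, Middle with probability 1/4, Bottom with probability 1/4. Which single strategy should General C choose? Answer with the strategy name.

If General C plays C1, General R's expected payoff is (1/2)·10 + (1/4)·2 + (1/4)·(-1) = 21/4.
If General C plays C2, General R's expected payoff is (1/2)·4 + (1/4)·0 + (1/4)·5 = 13/4.
General C minimizes General R's payoff; the smallest is 13/4, so the best response is C2.

C2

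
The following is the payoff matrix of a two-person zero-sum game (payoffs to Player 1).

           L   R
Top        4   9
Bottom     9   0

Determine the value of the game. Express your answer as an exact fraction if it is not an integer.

Row minima: Top → 4, Bottom → 0; maximin = 4.
Column maxima: L → 9, R → 9; minimax = 9.
4 ≠ 9, so there is no saddle point; optimal play is mixed.
Let Player 1 play Top with probability p. Expected payoff against L: 4p + 9(1−p) = −5p + 9; against R: 9p + 0(1−p) = 9p.
Setting these equal: −5p + 9 = 9p ⇒ −14p = -9 ⇒ p = 9/14, and the value is (-5)·(9/14) + 9 = 81/14.
For Player 2: with q = P(L), equating Top's and Bottom's payoffs gives −5q + 9 = 9q ⇒ q = 9/14.

81/14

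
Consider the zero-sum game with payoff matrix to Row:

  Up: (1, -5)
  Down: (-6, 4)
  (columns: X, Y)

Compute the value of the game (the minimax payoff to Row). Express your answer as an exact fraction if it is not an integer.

Row minima: Up → -5, Down → -6; maximin = -5.
Column maxima: X → 1, Y → 4; minimax = 1.
-5 ≠ 1, so there is no saddle point; optimal play is mixed.
Let Row play Up with probability p. Expected payoff against X: 1p + (-6)(1−p) = 7p − 6; against Y: (-5)p + 4(1−p) = −9p + 4.
Setting these equal: 7p − 6 = −9p + 4 ⇒ 16p = 10 ⇒ p = 5/8, and the value is (7)·(5/8) − 6 = -13/8.
For Column: with q = P(X), equating Up's and Down's payoffs gives 6q − 5 = −10q + 4 ⇒ q = 9/16.

-13/8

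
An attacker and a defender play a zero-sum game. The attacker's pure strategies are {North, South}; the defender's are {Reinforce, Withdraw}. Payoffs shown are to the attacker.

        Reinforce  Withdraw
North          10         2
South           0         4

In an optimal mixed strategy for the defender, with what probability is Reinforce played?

Row minima: North → 2, South → 0; maximin = 2.
Column maxima: Reinforce → 10, Withdraw → 4; minimax = 4.
2 ≠ 4, so there is no saddle point; optimal play is mixed.
Let the attacker play North with probability p. Expected payoff against Reinforce: 10p + 0(1−p) = 10p; against Withdraw: 2p + 4(1−p) = −2p + 4.
Setting these equal: 10p = −2p + 4 ⇒ 12p = 4 ⇒ p = 1/3, and the value is (10)·(1/3) = 10/3.
For the defender: with q = P(Reinforce), equating North's and South's payoffs gives 8q + 2 = −4q + 4 ⇒ q = 1/6.

1/6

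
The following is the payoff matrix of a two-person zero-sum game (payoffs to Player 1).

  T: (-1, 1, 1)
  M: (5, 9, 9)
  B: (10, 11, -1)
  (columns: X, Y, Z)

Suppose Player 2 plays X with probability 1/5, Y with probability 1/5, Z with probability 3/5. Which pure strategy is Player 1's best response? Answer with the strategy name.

Expected payoff of T: (1/5)·(-1) + (1/5)·1 + (3/5)·1 = 3/5.
Expected payoff of M: (1/5)·5 + (1/5)·9 + (3/5)·9 = 41/5.
Expected payoff of B: (1/5)·10 + (1/5)·11 + (3/5)·(-1) = 18/5.
The largest is 41/5, so Player 1's best response is M.

M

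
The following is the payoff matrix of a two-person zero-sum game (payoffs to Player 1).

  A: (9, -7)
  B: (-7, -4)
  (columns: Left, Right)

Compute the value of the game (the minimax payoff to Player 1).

-85/19

Row minima: A → -7, B → -7; maximin = -7.
Column maxima: Left → 9, Right → -4; minimax = -4.
-7 ≠ -4, so there is no saddle point; optimal play is mixed.
Let Player 1 play A with probability p. Expected payoff against Left: 9p + (-7)(1−p) = 16p − 7; against Right: (-7)p + (-4)(1−p) = −3p − 4.
Setting these equal: 16p − 7 = −3p − 4 ⇒ 19p = 3 ⇒ p = 3/19, and the value is (16)·(3/19) − 7 = -85/19.
For Player 2: with q = P(Left), equating A's and B's payoffs gives 16q − 7 = −3q − 4 ⇒ q = 3/19.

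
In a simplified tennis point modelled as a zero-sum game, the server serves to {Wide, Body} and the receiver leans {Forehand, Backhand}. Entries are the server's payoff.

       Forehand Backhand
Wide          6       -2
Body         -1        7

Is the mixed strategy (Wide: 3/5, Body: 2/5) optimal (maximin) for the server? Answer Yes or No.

No

Against Forehand this mix gives (3/5)·6 + (2/5)·(-1) = 16/5.
Against Backhand this mix gives (3/5)·(-2) + (2/5)·7 = 8/5.
The receiver will play Backhand, holding the server to 8/5. Shifting weight toward the row that does better against Backhand would raise this floor (the equalizing mix achieves 5/2 against both Backhand and Forehand), so the proposed strategy is not optimal.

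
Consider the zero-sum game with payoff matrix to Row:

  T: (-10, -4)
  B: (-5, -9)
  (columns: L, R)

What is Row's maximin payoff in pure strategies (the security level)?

Row minima: T → -10, B → -9.
The best of these is -9.

-9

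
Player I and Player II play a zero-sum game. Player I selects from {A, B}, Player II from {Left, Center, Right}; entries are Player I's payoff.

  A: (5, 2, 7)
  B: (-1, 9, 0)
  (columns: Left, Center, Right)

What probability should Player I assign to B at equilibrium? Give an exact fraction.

3/13

Row minima: A → 2, B → -1; maximin = 2.
Column maxima: Left → 5, Center → 9, Right → 7; minimax = 5.
2 ≠ 5, so there is no saddle point; optimal play is mixed.
Right is strictly dominated by Left (it gives Player I strictly more in every row), so Player II never plays it.
On the remaining 2×2 (A, B vs Left, Center):
Let Player I play A with probability p. Expected payoff against Left: 5p + (-1)(1−p) = 6p − 1; against Center: 2p + 9(1−p) = −7p + 9.
Setting these equal: 6p − 1 = −7p + 9 ⇒ 13p = 10 ⇒ p = 10/13, and the value is (6)·(10/13) − 1 = 47/13.
For Player II: with q = P(Left), equating A's and B's payoffs gives 3q + 2 = −10q + 9 ⇒ q = 7/13.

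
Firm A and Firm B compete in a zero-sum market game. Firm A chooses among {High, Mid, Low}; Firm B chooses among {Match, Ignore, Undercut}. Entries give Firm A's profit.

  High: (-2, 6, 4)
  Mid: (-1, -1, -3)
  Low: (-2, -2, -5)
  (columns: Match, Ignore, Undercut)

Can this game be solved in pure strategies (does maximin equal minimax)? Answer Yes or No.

Row minima: High → -2, Mid → -3, Low → -5; maximin = -2.
Column maxima: Match → -1, Ignore → 6, Undercut → 4; minimax = -1.
-2 ≠ -1, so no pure-strategy equilibrium exists.

No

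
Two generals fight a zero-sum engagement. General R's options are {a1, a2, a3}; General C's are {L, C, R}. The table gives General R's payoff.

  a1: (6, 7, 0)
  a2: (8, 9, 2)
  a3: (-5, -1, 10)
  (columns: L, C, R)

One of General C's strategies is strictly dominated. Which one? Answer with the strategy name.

L holds General R's payoff strictly below C in every row: 6 < 7, 8 < 9, -5 < -1.
So C is strictly dominated for General C.

C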